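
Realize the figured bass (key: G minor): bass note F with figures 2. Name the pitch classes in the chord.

F, G, Bb, D

The written figures 2 are shorthand for 6/4/2: the 6/4 are implied.
A second above F in this key is G.
A fourth above F in this key is Bb.
A sixth above F in this key is D.
Together with the bass F, this spells G minor seventh in third inversion.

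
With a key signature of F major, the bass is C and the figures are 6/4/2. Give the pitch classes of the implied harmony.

A second above C in this key is D.
A fourth above C in this key is F.
A sixth above C in this key is A.
Together with the bass C, this spells D minor seventh in third inversion.

C, D, F, A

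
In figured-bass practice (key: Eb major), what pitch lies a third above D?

Counting 2 letter steps above D lands on F; in Eb major, that letter is F.

F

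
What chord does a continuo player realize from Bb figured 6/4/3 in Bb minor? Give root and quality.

Eb minor seventh

The figures 6/4/3 indicate a seventh chord in second inversion.
In second inversion the root lies a fourth above the bass: a fourth above Bb in Bb minor is Eb.
The chord tones are Bb, Db, Eb, Gb, giving Eb minor seventh.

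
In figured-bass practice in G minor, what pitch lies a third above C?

Eb

Counting 2 letter steps above C lands on E; in G minor, that letter is Eb.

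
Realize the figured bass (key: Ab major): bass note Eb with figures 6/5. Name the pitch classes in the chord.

The written figures 6/5 are shorthand for 6/5/3: the 3 is implied.
A third above Eb in this key is G.
A fifth above Eb in this key is Bb.
A sixth above Eb in this key is C.
Together with the bass Eb, this spells C minor seventh in first inversion.

Eb, G, Bb, C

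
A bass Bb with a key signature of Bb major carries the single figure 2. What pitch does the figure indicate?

C

Counting 1 letter step above Bb lands on C; in Bb major, that letter is C.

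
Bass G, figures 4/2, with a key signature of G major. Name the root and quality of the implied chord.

The figures 4/2 indicate a seventh chord in third inversion.
In third inversion the root lies a second above the bass: a second above G in G major is A.
The chord tones are G, A, C, E, giving A minor seventh.

A minor seventh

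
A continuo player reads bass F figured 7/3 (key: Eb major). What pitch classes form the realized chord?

The written figures 7/3 are shorthand for 7/5/3: the 5 is implied.
A third above F in this key is Ab.
A fifth above F in this key is C.
A seventh above F in this key is Eb.
Together with the bass F, this spells F minor seventh in root position.

F, Ab, C, Eb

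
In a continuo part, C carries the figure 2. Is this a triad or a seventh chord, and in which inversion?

2 is shorthand for 6/4/2.
Intervals of 6/4/2 above the bass form a seventh chord; the bass is the seventh, so this is third inversion.

seventh chord, third inversion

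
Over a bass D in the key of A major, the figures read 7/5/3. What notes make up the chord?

D, F#, A, C#

A third above D in this key is F#.
A fifth above D in this key is A.
A seventh above D in this key is C#.
Together with the bass D, this spells D major seventh in root position.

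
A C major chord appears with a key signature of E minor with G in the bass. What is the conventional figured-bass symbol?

G is the fifth of C major, so the chord is in second inversion.
A triad in second inversion is figured 6/4, conventionally abbreviated 6/4.

6/4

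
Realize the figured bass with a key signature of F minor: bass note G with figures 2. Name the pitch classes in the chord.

G, Ab, C, Eb

The written figures 2 are shorthand for 6/4/2: the 6/4 are implied.
A second above G in this key is Ab.
A fourth above G in this key is C.
A sixth above G in this key is Eb.
Together with the bass G, this spells Ab major seventh in third inversion.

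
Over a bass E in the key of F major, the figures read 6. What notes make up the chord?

The written figures 6 are shorthand for 6/3: the 3 is implied.
A third above E in this key is G.
A sixth above E in this key is C.
Together with the bass E, this spells C major in first inversion.

E, G, C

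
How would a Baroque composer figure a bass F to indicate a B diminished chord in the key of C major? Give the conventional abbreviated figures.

F is the fifth of B diminished, so the chord is in second inversion.
A triad in second inversion is figured 6/4, conventionally abbreviated 6/4.

6/4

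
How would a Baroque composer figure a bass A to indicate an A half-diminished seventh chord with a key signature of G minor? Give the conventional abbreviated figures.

A is the root of A half-diminished seventh, so the chord is in root position.
A seventh chord in root position is figured 7/5/3, conventionally abbreviated 7.

7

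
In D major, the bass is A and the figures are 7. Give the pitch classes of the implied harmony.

A, C#, E, G

The written figures 7 are shorthand for 7/5/3: the 5/3 are implied.
A third above A in this key is C#.
A fifth above A in this key is E.
A seventh above A in this key is G.
Together with the bass A, this spells A dominant seventh in root position.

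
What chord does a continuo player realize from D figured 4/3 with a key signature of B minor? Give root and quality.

G major seventh

The figures 4/3 indicate a seventh chord in second inversion.
In second inversion the root lies a fourth above the bass: a fourth above D in B minor is G.
The chord tones are D, F#, G, B, giving G major seventh.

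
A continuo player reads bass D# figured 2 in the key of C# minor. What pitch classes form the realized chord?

D#, E, G#, B

The written figures 2 are shorthand for 6/4/2: the 6/4 are implied.
A second above D# in this key is E.
A fourth above D# in this key is G#.
A sixth above D# in this key is B.
Together with the bass D#, this spells E major seventh in third inversion.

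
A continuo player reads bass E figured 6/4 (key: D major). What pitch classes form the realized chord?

E, A, C#

A fourth above E in this key is A.
A sixth above E in this key is C#.
Together with the bass E, this spells A major in second inversion.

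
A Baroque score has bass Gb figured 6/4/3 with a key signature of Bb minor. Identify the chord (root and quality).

C half-diminished seventh

The figures 6/4/3 indicate a seventh chord in second inversion.
In second inversion the root lies a fourth above the bass: a fourth above Gb in Bb minor is C.
The chord tones are Gb, Bb, C, Eb, giving C half-diminished seventh.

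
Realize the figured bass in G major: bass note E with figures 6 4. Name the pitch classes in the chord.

E, A, C

A fourth above E in this key is A.
A sixth above E in this key is C.
Together with the bass E, this spells A minor in second inversion.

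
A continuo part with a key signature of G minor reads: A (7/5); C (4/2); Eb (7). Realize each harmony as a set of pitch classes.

A (7/5/3): A, C, Eb, G.
C (6/4/2): C, D, F, A.
Eb (7/5/3): Eb, G, Bb, D.

A, C, Eb, G | C, D, F, A | Eb, G, Bb, D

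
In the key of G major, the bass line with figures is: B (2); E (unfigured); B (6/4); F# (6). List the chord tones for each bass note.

B, C, E, G | E, G, B | B, E, G | F#, A, D

B (6/4/2): B, C, E, G.
E (5/3): E, G, B.
B (6/4): B, E, G.
F# (6/3): F#, A, D.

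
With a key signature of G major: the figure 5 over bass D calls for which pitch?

Counting 4 letter steps above D lands on A; in G major, that letter is A.

A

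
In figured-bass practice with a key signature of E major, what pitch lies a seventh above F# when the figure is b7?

Counting 6 letter steps above F# lands on E; in E major, that letter is E.
The b7 figure lowers it a semitone, giving Eb.

Eb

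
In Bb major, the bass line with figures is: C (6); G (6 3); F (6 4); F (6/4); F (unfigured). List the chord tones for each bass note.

C (6/3): C, Eb, A.
G (6/3): G, Bb, Eb.
F (6/4): F, Bb, D.
F (6/4): F, Bb, D.
F (5/3): F, A, C.

C, Eb, A | G, Bb, Eb | F, Bb, D | F, Bb, D | F, A, C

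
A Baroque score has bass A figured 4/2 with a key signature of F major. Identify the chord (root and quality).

Bb major seventh

The figures 4/2 indicate a seventh chord in third inversion.
In third inversion the root lies a second above the bass: a second above A in F major is Bb.
The chord tones are A, Bb, D, F, giving Bb major seventh.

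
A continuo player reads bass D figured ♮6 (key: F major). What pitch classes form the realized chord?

D, F, B

The written figures ♮6 are shorthand for 6/3: the 3 is implied.
A third above D in this key is F.
A sixth above D in this key is Bb, made natural (B) by the ♮ figure.
Together with the bass D, this spells B diminished in first inversion.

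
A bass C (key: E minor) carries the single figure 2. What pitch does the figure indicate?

Counting 1 letter step above C lands on D; in E minor, that letter is D.

D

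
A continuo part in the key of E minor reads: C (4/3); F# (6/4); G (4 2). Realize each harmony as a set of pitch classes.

C, E, F#, A | F#, B, D | G, A, C, E

C (6/4/3): C, E, F#, A.
F# (6/4): F#, B, D.
G (6/4/2): G, A, C, E.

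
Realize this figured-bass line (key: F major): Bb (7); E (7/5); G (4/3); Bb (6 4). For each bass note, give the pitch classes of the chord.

Bb, D, F, A | E, G, Bb, D | G, Bb, C, E | Bb, E, G

Bb (7/5/3): Bb, D, F, A.
E (7/5/3): E, G, Bb, D.
G (6/4/3): G, Bb, C, E.
Bb (6/4): Bb, E, G.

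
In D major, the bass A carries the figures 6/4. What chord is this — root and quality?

D major

The figures 6/4 indicate a triad in second inversion.
In second inversion the root lies a fourth above the bass: a fourth above A in D major is D.
The chord tones are A, D, F#, giving D major.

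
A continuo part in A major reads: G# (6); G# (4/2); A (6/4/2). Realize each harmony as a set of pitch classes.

G#, B, E | G#, A, C#, E | A, B, D, F#

G# (6/3): G#, B, E.
G# (6/4/2): G#, A, C#, E.
A (6/4/2): A, B, D, F#.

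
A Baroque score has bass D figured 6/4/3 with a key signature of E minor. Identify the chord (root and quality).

The figures 6/4/3 indicate a seventh chord in second inversion.
In second inversion the root lies a fourth above the bass: a fourth above D in E minor is G.
The chord tones are D, F#, G, B, giving G major seventh.

G major seventh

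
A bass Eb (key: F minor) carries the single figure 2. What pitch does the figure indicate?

Counting 1 letter step above Eb lands on F; in F minor, that letter is F.

F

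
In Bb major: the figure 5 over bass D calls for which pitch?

A

Counting 4 letter steps above D lands on A; in Bb major, that letter is A.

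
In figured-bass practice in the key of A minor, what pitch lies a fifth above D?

A

Counting 4 letter steps above D lands on A; in A minor, that letter is A.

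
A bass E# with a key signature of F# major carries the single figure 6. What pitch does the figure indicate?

Counting 5 letter steps above E# lands on C; in F# major, that letter is C#.

C#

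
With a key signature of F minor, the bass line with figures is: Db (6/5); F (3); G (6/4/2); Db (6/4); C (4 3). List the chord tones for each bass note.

Db (6/5/3): Db, F, Ab, Bb.
F (5/3): F, Ab, C.
G (6/4/2): G, Ab, C, Eb.
Db (6/4): Db, G, Bb.
C (6/4/3): C, Eb, F, Ab.

Db, F, Ab, Bb | F, Ab, C | G, Ab, C, Eb | Db, G, Bb | C, Eb, F, Ab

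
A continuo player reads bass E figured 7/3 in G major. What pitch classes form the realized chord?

The written figures 7/3 are shorthand for 7/5/3: the 5 is implied.
A third above E in this key is G.
A fifth above E in this key is B.
A seventh above E in this key is D.
Together with the bass E, this spells E minor seventh in root position.

E, G, B, D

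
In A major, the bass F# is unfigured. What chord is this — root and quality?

An unfigured bass indicates a triad in root position.
In root position the bass is the root, so the root is F#.
The chord tones are F#, A, C#, giving F# minor.

F# minor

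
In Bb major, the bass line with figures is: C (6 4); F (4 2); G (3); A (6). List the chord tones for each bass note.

C, F, A | F, G, Bb, D | G, Bb, D | A, C, F

C (6/4): C, F, A.
F (6/4/2): F, G, Bb, D.
G (5/3): G, Bb, D.
A (6/3): A, C, F.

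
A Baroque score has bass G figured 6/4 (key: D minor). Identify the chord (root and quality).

C major

The figures 6/4 indicate a triad in second inversion.
In second inversion the root lies a fourth above the bass: a fourth above G in D minor is C.
The chord tones are G, C, E, giving C major.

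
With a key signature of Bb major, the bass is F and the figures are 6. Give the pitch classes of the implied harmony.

F, A, D

The written figures 6 are shorthand for 6/3: the 3 is implied.
A third above F in this key is A.
A sixth above F in this key is D.
Together with the bass F, this spells D minor in first inversion.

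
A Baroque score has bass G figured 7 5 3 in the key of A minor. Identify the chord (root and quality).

G dominant seventh

The figures 7 5 3 indicate a seventh chord in root position.
In root position the bass is the root, so the root is G.
The chord tones are G, B, D, F, giving G dominant seventh.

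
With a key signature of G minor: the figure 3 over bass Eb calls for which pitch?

G

Counting 2 letter steps above Eb lands on G; in G minor, that letter is G.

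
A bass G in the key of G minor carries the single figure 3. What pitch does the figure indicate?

Bb

Counting 2 letter steps above G lands on B; in G minor, that letter is Bb.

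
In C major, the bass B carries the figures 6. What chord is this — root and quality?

The figures 6 indicate a triad in first inversion.
In first inversion the root lies a sixth above the bass: a sixth above B in C major is G.
The chord tones are B, D, G, giving G major.

G major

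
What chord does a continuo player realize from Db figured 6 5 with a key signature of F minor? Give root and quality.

The figures 6 5 indicate a seventh chord in first inversion.
In first inversion the root lies a sixth above the bass: a sixth above Db in F minor is Bb.
The chord tones are Db, F, Ab, Bb, giving Bb minor seventh.

Bb minor seventh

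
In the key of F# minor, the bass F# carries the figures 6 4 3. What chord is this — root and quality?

B minor seventh

The figures 6 4 3 indicate a seventh chord in second inversion.
In second inversion the root lies a fourth above the bass: a fourth above F# in F# minor is B.
The chord tones are F#, A, B, D, giving B minor seventh.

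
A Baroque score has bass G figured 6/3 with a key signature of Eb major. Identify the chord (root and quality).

Eb major

The figures 6/3 indicate a triad in first inversion.
In first inversion the root lies a sixth above the bass: a sixth above G in Eb major is Eb.
The chord tones are G, Bb, Eb, giving Eb major.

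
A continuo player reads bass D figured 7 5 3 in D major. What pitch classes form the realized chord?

D, F#, A, C#

A third above D in this key is F#.
A fifth above D in this key is A.
A seventh above D in this key is C#.
Together with the bass D, this spells D major seventh in root position.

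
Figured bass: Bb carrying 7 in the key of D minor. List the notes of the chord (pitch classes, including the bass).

Bb, D, F, A

The written figures 7 are shorthand for 7/5/3: the 5/3 are implied.
A third above Bb in this key is D.
A fifth above Bb in this key is F.
A seventh above Bb in this key is A.
Together with the bass Bb, this spells Bb major seventh in root position.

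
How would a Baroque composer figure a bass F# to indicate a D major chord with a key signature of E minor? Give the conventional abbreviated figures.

F# is the third of D major, so the chord is in first inversion.
A triad in first inversion is figured 6/3, conventionally abbreviated 6.

6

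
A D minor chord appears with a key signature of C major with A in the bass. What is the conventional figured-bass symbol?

6/4

A is the fifth of D minor, so the chord is in second inversion.
A triad in second inversion is figured 6/4, conventionally abbreviated 6/4.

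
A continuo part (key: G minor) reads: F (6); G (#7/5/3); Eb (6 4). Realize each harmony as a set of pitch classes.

F (6/3): F, A, D.
G (#7/5/3): G, Bb, D, F#.
Eb (6/4): Eb, A, C.

F, A, D | G, Bb, D, F# | Eb, A, C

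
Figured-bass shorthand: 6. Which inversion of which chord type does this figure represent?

6 is shorthand for 6/3.
Intervals of 6/3 above the bass form a triad; the bass is the third, so this is first inversion.

triad, first inversion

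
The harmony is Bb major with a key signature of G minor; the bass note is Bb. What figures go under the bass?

Bb is the root of Bb major, so the chord is in root position.
A triad in root position is figured 5/3, conventionally abbreviated (no figures — root-position triad).

no figures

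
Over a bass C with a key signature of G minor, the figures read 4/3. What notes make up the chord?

The written figures 4/3 are shorthand for 6/4/3: the 6 is implied.
A third above C in this key is Eb.
A fourth above C in this key is F.
A sixth above C in this key is A.
Together with the bass C, this spells F dominant seventh in second inversion.

C, Eb, F, A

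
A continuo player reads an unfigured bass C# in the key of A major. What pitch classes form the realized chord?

C#, E, G#

An unfigured bass implies 5/3.
A third above C# in this key is E.
A fifth above C# in this key is G#.
Together with the bass C#, this spells C# minor in root position.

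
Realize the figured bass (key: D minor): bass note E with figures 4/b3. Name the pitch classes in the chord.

The written figures 4/b3 are shorthand for 6/4/3: the 6 is implied.
A third above E in this key is G, lowered to Gb by the flat.
A fourth above E in this key is A.
A sixth above E in this key is C.

E, Gb, A, C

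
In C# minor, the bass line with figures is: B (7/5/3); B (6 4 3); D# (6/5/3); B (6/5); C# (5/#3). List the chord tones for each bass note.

B, D#, F#, A | B, D#, E, G# | D#, F#, A, B | B, D#, F#, G# | C#, E#, G#

B (7/5/3): B, D#, F#, A.
B (6/4/3): B, D#, E, G#.
D# (6/5/3): D#, F#, A, B.
B (6/5/3): B, D#, F#, G#.
C# (5/#3): C#, E#, G#.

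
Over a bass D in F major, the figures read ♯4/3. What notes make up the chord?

D, F, G#, Bb

The written figures ♯4/3 are shorthand for 6/4/3: the 6 is implied.
A third above D in this key is F.
A fourth above D in this key is G, raised to G# by the sharp.
A sixth above D in this key is Bb.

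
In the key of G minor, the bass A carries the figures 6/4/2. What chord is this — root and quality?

The figures 6/4/2 indicate a seventh chord in third inversion.
In third inversion the root lies a second above the bass: a second above A in G minor is Bb.
The chord tones are A, Bb, D, F, giving Bb major seventh.

Bb major seventh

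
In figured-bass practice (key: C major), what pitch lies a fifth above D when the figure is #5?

A#

Counting 4 letter steps above D lands on A; in C major, that letter is A.
The #5 figure raises it a semitone, giving A#.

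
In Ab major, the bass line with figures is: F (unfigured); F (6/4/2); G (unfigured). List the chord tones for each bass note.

F (5/3): F, Ab, C.
F (6/4/2): F, G, Bb, Db.
G (5/3): G, Bb, Db.

F, Ab, C | F, G, Bb, Db | G, Bb, Db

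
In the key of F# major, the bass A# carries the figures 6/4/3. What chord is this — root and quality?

D# minor seventh

The figures 6/4/3 indicate a seventh chord in second inversion.
In second inversion the root lies a fourth above the bass: a fourth above A# in F# major is D#.
The chord tones are A#, C#, D#, F#, giving D# minor seventh.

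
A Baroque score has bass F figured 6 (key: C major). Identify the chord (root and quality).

The figures 6 indicate a triad in first inversion.
In first inversion the root lies a sixth above the bass: a sixth above F in C major is D.
The chord tones are F, A, D, giving D minor.

D minor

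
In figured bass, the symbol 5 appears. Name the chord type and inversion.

triad, root position

5 is shorthand for 5/3.
Intervals of 5/3 above the bass form a triad; the bass is the root, so this is root position.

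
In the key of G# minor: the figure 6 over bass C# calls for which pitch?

Counting 5 letter steps above C# lands on A; in G# minor, that letter is A#.

A#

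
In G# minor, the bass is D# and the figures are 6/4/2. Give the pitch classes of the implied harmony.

D#, E, G#, B

A second above D# in this key is E.
A fourth above D# in this key is G#.
A sixth above D# in this key is B.
Together with the bass D#, this spells E major seventh in third inversion.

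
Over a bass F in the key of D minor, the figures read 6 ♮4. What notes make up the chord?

F, B, D

A fourth above F in this key is Bb, made natural (B) by the ♮ figure.
A sixth above F in this key is D.
Together with the bass F, this spells B diminished in second inversion.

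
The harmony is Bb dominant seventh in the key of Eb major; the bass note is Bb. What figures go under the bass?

7

Bb is the root of Bb dominant seventh, so the chord is in root position.
A seventh chord in root position is figured 7/5/3, conventionally abbreviated 7.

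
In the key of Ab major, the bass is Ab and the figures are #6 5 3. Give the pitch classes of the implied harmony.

A third above Ab in this key is C.
A fifth above Ab in this key is Eb.
A sixth above Ab in this key is F, raised to F# by the sharp.

Ab, C, Eb, F#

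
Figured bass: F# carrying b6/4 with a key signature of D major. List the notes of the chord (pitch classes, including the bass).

A fourth above F# in this key is B.
A sixth above F# in this key is D, lowered to Db by the flat.

F#, B, Db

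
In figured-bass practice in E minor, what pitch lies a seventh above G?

Counting 6 letter steps above G lands on F; in E minor, that letter is F#.

F#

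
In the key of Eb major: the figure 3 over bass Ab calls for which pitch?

C

Counting 2 letter steps above Ab lands on C; in Eb major, that letter is C.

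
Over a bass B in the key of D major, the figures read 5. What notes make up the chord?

B, D, F#

The written figures 5 are shorthand for 5/3: the 3 is implied.
A third above B in this key is D.
A fifth above B in this key is F#.
Together with the bass B, this spells B minor in root position.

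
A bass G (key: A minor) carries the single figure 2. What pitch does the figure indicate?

Counting 1 letter step above G lands on A; in A minor, that letter is A.

A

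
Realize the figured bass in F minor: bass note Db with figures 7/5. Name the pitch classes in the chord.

Db, F, Ab, C

The written figures 7/5 are shorthand for 7/5/3: the 3 is implied.
A third above Db in this key is F.
A fifth above Db in this key is Ab.
A seventh above Db in this key is C.
Together with the bass Db, this spells Db major seventh in root position.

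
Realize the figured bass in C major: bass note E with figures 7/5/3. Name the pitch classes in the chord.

A third above E in this key is G.
A fifth above E in this key is B.
A seventh above E in this key is D.
Together with the bass E, this spells E minor seventh in root position.

E, G, B, D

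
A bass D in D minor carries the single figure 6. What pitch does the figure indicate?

Counting 5 letter steps above D lands on B; in D minor, that letter is Bb.

Bb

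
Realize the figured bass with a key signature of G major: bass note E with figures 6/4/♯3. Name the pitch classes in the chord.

A third above E in this key is G, raised to G# by the sharp.
A fourth above E in this key is A.
A sixth above E in this key is C.
Together with the bass E, this spells A minor-major seventh in second inversion.

E, G#, A, C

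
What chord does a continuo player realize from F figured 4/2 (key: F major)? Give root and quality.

G minor seventh

The figures 4/2 indicate a seventh chord in third inversion.
In third inversion the root lies a second above the bass: a second above F in F major is G.
The chord tones are F, G, Bb, D, giving G minor seventh.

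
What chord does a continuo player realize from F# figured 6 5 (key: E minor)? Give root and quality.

The figures 6 5 indicate a seventh chord in first inversion.
In first inversion the root lies a sixth above the bass: a sixth above F# in E minor is D.
The chord tones are F#, A, C, D, giving D dominant seventh.

D dominant seventh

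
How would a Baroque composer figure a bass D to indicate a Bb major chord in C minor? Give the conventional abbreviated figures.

D is the third of Bb major, so the chord is in first inversion.
A triad in first inversion is figured 6/3, conventionally abbreviated 6.

6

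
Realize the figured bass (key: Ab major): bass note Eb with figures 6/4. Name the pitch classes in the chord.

A fourth above Eb in this key is Ab.
A sixth above Eb in this key is C.
Together with the bass Eb, this spells Ab major in second inversion.

Eb, Ab, C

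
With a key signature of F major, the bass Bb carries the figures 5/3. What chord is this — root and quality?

The figures 5/3 indicate a triad in root position.
In root position the bass is the root, so the root is Bb.
The chord tones are Bb, D, F, giving Bb major.

Bb major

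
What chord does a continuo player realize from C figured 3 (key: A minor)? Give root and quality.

C major

The figures 3 indicate a triad in root position.
In root position the bass is the root, so the root is C.
The chord tones are C, E, G, giving C major.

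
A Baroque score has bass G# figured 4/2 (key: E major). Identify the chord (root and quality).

A major seventh

The figures 4/2 indicate a seventh chord in third inversion.
In third inversion the root lies a second above the bass: a second above G# in E major is A.
The chord tones are G#, A, C#, E, giving A major seventh.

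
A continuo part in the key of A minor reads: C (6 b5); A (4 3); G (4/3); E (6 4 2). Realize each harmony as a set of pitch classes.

C, E, Gb, A | A, C, D, F | G, B, C, E | E, F, A, C

C (6/b5/3): C, E, Gb, A.
A (6/4/3): A, C, D, F.
G (6/4/3): G, B, C, E.
E (6/4/2): E, F, A, C.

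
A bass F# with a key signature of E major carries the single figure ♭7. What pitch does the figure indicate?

Eb

Counting 6 letter steps above F# lands on E; in E major, that letter is E.
The b7 figure lowers it a semitone, giving Eb.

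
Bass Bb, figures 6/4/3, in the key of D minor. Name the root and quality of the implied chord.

E half-diminished seventh

The figures 6/4/3 indicate a seventh chord in second inversion.
In second inversion the root lies a fourth above the bass: a fourth above Bb in D minor is E.
The chord tones are Bb, D, E, G, giving E half-diminished seventh.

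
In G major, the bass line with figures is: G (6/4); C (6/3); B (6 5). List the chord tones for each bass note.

G (6/4): G, C, E.
C (6/3): C, E, A.
B (6/5/3): B, D, F#, G.

G, C, E | C, E, A | B, D, F#, G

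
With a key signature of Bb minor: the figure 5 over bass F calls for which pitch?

C

Counting 4 letter steps above F lands on C; in Bb minor, that letter is C.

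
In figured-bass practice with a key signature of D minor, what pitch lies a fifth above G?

D

Counting 4 letter steps above G lands on D; in D minor, that letter is D.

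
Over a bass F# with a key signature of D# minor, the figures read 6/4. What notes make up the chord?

F#, B, D#

A fourth above F# in this key is B.
A sixth above F# in this key is D#.
Together with the bass F#, this spells B major in second inversion.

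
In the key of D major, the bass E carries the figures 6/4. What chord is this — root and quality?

A major

The figures 6/4 indicate a triad in second inversion.
In second inversion the root lies a fourth above the bass: a fourth above E in D major is A.
The chord tones are E, A, C#, giving A major.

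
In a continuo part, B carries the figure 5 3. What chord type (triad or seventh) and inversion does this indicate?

Intervals of 5/3 above the bass form a triad; the bass is the root, so this is root position.

triad, root position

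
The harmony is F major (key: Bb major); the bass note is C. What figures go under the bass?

C is the fifth of F major, so the chord is in second inversion.
A triad in second inversion is figured 6/4, conventionally abbreviated 6/4.

6/4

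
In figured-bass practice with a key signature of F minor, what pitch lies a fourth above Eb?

Ab

Counting 3 letter steps above Eb lands on A; in F minor, that letter is Ab.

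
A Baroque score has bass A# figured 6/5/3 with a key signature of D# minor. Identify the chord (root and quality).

F# major seventh

The figures 6/5/3 indicate a seventh chord in first inversion.
In first inversion the root lies a sixth above the bass: a sixth above A# in D# minor is F#.
The chord tones are A#, C#, E#, F#, giving F# major seventh.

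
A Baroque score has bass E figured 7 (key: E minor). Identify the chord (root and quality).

The figures 7 indicate a seventh chord in root position.
In root position the bass is the root, so the root is E.
The chord tones are E, G, B, D, giving E minor seventh.

E minor seventh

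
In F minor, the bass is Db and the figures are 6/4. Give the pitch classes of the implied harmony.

Db, G, Bb

A fourth above Db in this key is G.
A sixth above Db in this key is Bb.
Together with the bass Db, this spells G diminished in second inversion.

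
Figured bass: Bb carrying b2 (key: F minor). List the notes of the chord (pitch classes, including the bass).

Bb, Cb, Eb, G

The written figures b2 are shorthand for 6/4/2: the 6/4 are implied.
A second above Bb in this key is C, lowered to Cb by the flat.
A fourth above Bb in this key is Eb.
A sixth above Bb in this key is G.
Together with the bass Bb, this spells Cb augmented major seventh in third inversion.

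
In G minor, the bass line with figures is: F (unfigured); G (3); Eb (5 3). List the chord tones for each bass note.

F, A, C | G, Bb, D | Eb, G, Bb

F (5/3): F, A, C.
G (5/3): G, Bb, D.
Eb (5/3): Eb, G, Bb.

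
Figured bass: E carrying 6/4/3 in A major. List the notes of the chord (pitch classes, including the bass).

E, G#, A, C#

A third above E in this key is G#.
A fourth above E in this key is A.
A sixth above E in this key is C#.
Together with the bass E, this spells A major seventh in second inversion.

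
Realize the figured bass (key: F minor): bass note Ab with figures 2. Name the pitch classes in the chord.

Ab, Bb, Db, F

The written figures 2 are shorthand for 6/4/2: the 6/4 are implied.
A second above Ab in this key is Bb.
A fourth above Ab in this key is Db.
A sixth above Ab in this key is F.
Together with the bass Ab, this spells Bb minor seventh in third inversion.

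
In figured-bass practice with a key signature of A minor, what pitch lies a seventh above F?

Counting 6 letter steps above F lands on E; in A minor, that letter is E.

E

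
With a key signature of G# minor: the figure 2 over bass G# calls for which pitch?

A#

Counting 1 letter step above G# lands on A; in G# minor, that letter is A#.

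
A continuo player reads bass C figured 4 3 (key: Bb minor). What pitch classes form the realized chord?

The written figures 4 3 are shorthand for 6/4/3: the 6 is implied.
A third above C in this key is Eb.
A fourth above C in this key is F.
A sixth above C in this key is Ab.
Together with the bass C, this spells F minor seventh in second inversion.

C, Eb, F, Ab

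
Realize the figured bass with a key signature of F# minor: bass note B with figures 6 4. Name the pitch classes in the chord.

B, E, G#

A fourth above B in this key is E.
A sixth above B in this key is G#.
Together with the bass B, this spells E major in second inversion.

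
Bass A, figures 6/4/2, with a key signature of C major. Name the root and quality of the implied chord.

B half-diminished seventh

The figures 6/4/2 indicate a seventh chord in third inversion.
In third inversion the root lies a second above the bass: a second above A in C major is B.
The chord tones are A, B, D, F, giving B half-diminished seventh.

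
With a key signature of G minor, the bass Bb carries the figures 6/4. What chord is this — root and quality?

The figures 6/4 indicate a triad in second inversion.
In second inversion the root lies a fourth above the bass: a fourth above Bb in G minor is Eb.
The chord tones are Bb, Eb, G, giving Eb major.

Eb major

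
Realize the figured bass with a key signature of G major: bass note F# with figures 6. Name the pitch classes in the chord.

The written figures 6 are shorthand for 6/3: the 3 is implied.
A third above F# in this key is A.
A sixth above F# in this key is D.
Together with the bass F#, this spells D major in first inversion.

F#, A, D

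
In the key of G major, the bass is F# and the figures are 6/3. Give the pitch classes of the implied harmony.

F#, A, D

A third above F# in this key is A.
A sixth above F# in this key is D.
Together with the bass F#, this spells D major in first inversion.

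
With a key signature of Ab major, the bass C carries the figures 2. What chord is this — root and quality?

Db major seventh

The figures 2 indicate a seventh chord in third inversion.
In third inversion the root lies a second above the bass: a second above C in Ab major is Db.
The chord tones are C, Db, F, Ab, giving Db major seventh.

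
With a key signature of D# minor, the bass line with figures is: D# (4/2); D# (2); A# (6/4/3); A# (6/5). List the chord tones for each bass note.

D#, E#, G#, B | D#, E#, G#, B | A#, C#, D#, F# | A#, C#, E#, F#

D# (6/4/2): D#, E#, G#, B.
D# (6/4/2): D#, E#, G#, B.
A# (6/4/3): A#, C#, D#, F#.
A# (6/5/3): A#, C#, E#, F#.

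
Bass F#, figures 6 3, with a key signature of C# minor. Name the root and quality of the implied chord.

D# diminished

The figures 6 3 indicate a triad in first inversion.
In first inversion the root lies a sixth above the bass: a sixth above F# in C# minor is D#.
The chord tones are F#, A, D#, giving D# diminished.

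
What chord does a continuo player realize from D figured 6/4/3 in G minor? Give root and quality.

G minor seventh

The figures 6/4/3 indicate a seventh chord in second inversion.
In second inversion the root lies a fourth above the bass: a fourth above D in G minor is G.
The chord tones are D, F, G, Bb, giving G minor seventh.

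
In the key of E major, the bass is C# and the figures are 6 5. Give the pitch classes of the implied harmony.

C#, E, G#, A

The written figures 6 5 are shorthand for 6/5/3: the 3 is implied.
A third above C# in this key is E.
A fifth above C# in this key is G#.
A sixth above C# in this key is A.
Together with the bass C#, this spells A major seventh in first inversion.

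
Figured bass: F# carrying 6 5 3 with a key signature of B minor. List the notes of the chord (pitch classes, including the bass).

F#, A, C#, D

A third above F# in this key is A.
A fifth above F# in this key is C#.
A sixth above F# in this key is D.
Together with the bass F#, this spells D major seventh in first inversion.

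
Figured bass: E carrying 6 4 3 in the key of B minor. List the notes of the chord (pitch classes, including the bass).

A third above E in this key is G.
A fourth above E in this key is A.
A sixth above E in this key is C#.
Together with the bass E, this spells A dominant seventh in second inversion.

E, G, A, C#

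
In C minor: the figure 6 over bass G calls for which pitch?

Eb

Counting 5 letter steps above G lands on E; in C minor, that letter is Eb.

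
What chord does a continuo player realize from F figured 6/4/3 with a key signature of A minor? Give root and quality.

B half-diminished seventh

The figures 6/4/3 indicate a seventh chord in second inversion.
In second inversion the root lies a fourth above the bass: a fourth above F in A minor is B.
The chord tones are F, A, B, D, giving B half-diminished seventh.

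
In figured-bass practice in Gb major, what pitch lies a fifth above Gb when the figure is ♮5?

D

Counting 4 letter steps above Gb lands on D; in Gb major, that letter is Db.
The ♮5 figure makes it natural, giving D.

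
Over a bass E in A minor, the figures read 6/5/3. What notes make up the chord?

A third above E in this key is G.
A fifth above E in this key is B.
A sixth above E in this key is C.
Together with the bass E, this spells C major seventh in first inversion.

E, G, B, C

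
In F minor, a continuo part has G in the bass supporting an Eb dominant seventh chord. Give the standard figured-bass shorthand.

6/5

G is the third of Eb dominant seventh, so the chord is in first inversion.
A seventh chord in first inversion is figured 6/5/3, conventionally abbreviated 6/5.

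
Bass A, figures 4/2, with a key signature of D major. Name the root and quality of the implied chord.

The figures 4/2 indicate a seventh chord in third inversion.
In third inversion the root lies a second above the bass: a second above A in D major is B.
The chord tones are A, B, D, F#, giving B minor seventh.

B minor seventh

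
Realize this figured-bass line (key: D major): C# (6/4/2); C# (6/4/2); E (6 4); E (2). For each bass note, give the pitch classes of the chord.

C# (6/4/2): C#, D, F#, A.
C# (6/4/2): C#, D, F#, A.
E (6/4): E, A, C#.
E (6/4/2): E, F#, A, C#.

C#, D, F#, A | C#, D, F#, A | E, A, C# | E, F#, A, C#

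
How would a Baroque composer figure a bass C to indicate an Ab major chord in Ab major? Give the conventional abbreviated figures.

6

C is the third of Ab major, so the chord is in first inversion.
A triad in first inversion is figured 6/3, conventionally abbreviated 6.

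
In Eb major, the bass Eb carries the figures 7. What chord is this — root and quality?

Eb major seventh

The figures 7 indicate a seventh chord in root position.
In root position the bass is the root, so the root is Eb.
The chord tones are Eb, G, Bb, D, giving Eb major seventh.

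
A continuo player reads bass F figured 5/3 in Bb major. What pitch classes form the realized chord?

A third above F in this key is A.
A fifth above F in this key is C.
Together with the bass F, this spells F major in root position.

F, A, C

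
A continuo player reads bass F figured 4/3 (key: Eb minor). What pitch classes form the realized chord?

The written figures 4/3 are shorthand for 6/4/3: the 6 is implied.
A third above F in this key is Ab.
A fourth above F in this key is Bb.
A sixth above F in this key is Db.
Together with the bass F, this spells Bb minor seventh in second inversion.

F, Ab, Bb, Db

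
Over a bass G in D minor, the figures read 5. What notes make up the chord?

The written figures 5 are shorthand for 5/3: the 3 is implied.
A third above G in this key is Bb.
A fifth above G in this key is D.
Together with the bass G, this spells G minor in root position.

G, Bb, D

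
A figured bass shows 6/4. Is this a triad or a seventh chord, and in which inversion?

Intervals of 6/4 above the bass form a triad; the bass is the fifth, so this is second inversion.

triad, second inversion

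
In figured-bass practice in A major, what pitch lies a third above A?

C#

Counting 2 letter steps above A lands on C; in A major, that letter is C#.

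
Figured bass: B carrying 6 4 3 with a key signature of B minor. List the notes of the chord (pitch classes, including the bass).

B, D, E, G

A third above B in this key is D.
A fourth above B in this key is E.
A sixth above B in this key is G.
Together with the bass B, this spells E minor seventh in second inversion.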